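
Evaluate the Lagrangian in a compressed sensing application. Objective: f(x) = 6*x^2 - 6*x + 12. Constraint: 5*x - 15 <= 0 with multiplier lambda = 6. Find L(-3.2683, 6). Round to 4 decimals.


Step 1: Evaluate f(x).
f(-3.2683) = 6*(-3.2683)^2 - 6*(-3.2683) + 12 = 95.7005
Step 2: Evaluate g(x).
g(-3.2683) = 5*-3.2683 - 15 = -31.3415
Step 3: Compute Lagrangian.
L = 95.7005 + 6*-31.3415 = -92.3485


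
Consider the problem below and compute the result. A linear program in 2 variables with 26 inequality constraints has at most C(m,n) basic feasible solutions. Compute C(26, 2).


Each vertex corresponds to some choice of n active constraints out of m, so the number of vertices is at most C(m, n) = m! / (n!(m-n)!).
m = 26, n = 2
Numerator: 26 * 25
Denominator: 2! = 2
C(26, 2) = 325


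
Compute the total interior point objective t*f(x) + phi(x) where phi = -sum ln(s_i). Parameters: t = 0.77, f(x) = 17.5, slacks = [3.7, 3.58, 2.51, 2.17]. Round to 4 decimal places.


Step 1: Compute log-barrier.
ln values: [1.3083, 1.2754, 0.9203, 0.7747]
phi = -(1.3083 + 1.2754 + 0.9203 + 0.7747) = -4.2787
Step 2: Compute augmented objective.
t*f(x) = 0.77*17.5 = 13.475
Total = 13.475 - 4.2787 = 9.1963


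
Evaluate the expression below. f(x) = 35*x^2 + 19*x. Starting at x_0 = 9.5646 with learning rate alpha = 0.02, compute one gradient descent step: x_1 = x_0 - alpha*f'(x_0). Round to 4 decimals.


We compute the gradient at x_0 and apply the update.
f'(x) = 70*x + 19
f'(9.5646) = 70*9.5646 + 19 = 688.522
x_1 = 9.5646 - 0.02*688.522 = -4.2058


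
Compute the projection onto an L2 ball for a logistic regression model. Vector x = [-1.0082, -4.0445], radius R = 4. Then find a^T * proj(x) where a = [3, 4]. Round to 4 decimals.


Step 1: Compute ||x|| (intermediates to 6 decimals).
||x|| = sqrt((-1.0082)^2 + (-4.0445)^2) = 4.168267
Step 2: Project.
Since ||x|| > R, scale = R/||x|| = 4/4.168267 = 0.959631, proj(x) = scale * x
proj(x) = [-0.9675, -3.881228]
Step 3: Dot product.
a^T * proj(x) = 3*(-0.9675) + 4*(-3.881228) = -18.4274


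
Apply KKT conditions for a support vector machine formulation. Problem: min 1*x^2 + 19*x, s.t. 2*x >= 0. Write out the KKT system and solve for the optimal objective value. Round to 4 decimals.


Step 1: Try lambda = 0 (constraint inactive).
x_unc = -19/(2*1) = -9.5
Check: 2*-9.5 = -19.0 < 0 -- violated!
Step 2: Constraint must be active: 2*x = 0
x* = 0/2 = 0.0
lambda = (2*1*0.0 + 19)/2 = 9.5
Step 3: Compute optimal value.
f(x*) = 1*0.0^2 + 19*0.0 = 0.0


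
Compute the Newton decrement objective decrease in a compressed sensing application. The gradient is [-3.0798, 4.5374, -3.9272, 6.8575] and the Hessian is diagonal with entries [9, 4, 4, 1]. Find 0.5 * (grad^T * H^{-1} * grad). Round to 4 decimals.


Step 1: H is diagonal, so H^(-1) * g = [-0.3422, 1.1344, -0.9818, 6.8575].
Step 2: g^T H^(-1) g = sum_i g_i^2 / H_ii
  = (-3.0798)^2/9 + (4.5374)^2/4 + (-3.9272)^2/4 + (6.8575)^2/1
  = 1.0539 + 5.147 + 3.8557 + 47.0253 = 57.0819
Step 3: Objective decrease = 0.5 * g^T H^(-1) g = 28.541


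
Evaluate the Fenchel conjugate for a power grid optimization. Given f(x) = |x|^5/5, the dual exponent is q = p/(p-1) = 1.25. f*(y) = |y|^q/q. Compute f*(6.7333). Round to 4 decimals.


The conjugate exponent q satisfies 1/p + 1/q = 1.
p = 5, so q = 5/(5 - 1) = 1.25
|y|^q = 6.7333^1.25 = 10.8464
f*(6.7333) = 10.8464 / 1.25 = 8.6771


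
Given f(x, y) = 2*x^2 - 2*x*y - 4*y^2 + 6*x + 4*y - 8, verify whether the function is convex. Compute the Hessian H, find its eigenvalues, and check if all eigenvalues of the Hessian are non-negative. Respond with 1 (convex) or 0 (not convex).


The Hessian of f(x,y) = 2*x^2 - 2*x*y - 4*y^2 + 6*x + 4*y - 8 is:
H = [[4, -2], [-2, -8]]
Trace = 4 - 8 = -4
Determinant = 4*-8 - (-2)^2 = -36
Discriminant = (-4)^2 - 4*-36 = 160.0
Eigenvalues: lambda_1 = -8.3246, lambda_2 = 4.3246
The function is not convex.

0


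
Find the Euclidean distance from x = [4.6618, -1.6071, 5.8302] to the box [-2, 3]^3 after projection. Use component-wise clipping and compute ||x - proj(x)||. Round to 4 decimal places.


Project each component onto [-2, 3].
clip(4.6618) = 3.0, clip(-1.6071) = -1.6071, clip(5.8302) = 3.0
Projection = [3.0, -1.6071, 3.0]
Squared diffs: [2.7616, 0.0, 8.01]
Distance = sqrt(10.7716) = 3.282


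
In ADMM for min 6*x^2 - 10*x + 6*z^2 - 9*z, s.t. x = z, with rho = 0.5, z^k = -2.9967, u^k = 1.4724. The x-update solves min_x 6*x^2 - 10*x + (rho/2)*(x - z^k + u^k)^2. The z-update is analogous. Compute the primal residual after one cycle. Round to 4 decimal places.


ADMM iteration with rho = 0.5, z^k = -2.9967, u^k = 1.4724
Step 1: x-update.
Minimize 6*x^2 - 10*x + (0.5/2)*(x + 2.9967 + 1.4724)^2
FOC: (2*6 + 0.5)*x = 10 + 0.5*(-2.9967 - 1.4724)
x^{k+1} = 0.6212
Step 2: z-update.
Minimize 6*z^2 - 9*z + (0.5/2)*(0.6212 - z + 1.4724)^2
FOC: (2*6 + 0.5)*z = 9 + 0.5*(0.6212 + 1.4724)
z^{k+1} = 0.8037
Step 3: u-update.
u^{k+1} = 1.4724 + 0.6212 - 0.8037 = 1.2899
Step 4: Primal residual = |0.6212 - 0.8037| = 0.1825


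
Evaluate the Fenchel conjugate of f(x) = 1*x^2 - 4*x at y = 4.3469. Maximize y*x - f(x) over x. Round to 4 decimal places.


f*(y) = sup_x {y*x - a*x^2 - b*x} = sup_x {(y-b)*x - a*x^2}
FOC: (y - b) - 2a*x = 0 => x* = (y - b)/(2a)
x* = (4.3469 + 4)/(2*1) = 4.1735
f*(4.3469) = (y-b)^2/(4a) = (4.3469 + 4)^2/(4*1)
= 69.6707/4 = 17.4177


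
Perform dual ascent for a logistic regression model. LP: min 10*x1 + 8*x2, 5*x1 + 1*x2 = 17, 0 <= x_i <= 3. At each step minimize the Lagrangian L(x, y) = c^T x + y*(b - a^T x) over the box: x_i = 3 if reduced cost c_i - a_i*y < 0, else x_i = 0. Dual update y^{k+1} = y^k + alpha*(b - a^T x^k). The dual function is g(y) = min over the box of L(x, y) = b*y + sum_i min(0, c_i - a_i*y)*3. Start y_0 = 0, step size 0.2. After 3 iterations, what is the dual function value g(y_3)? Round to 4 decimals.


Dual ascent for LP: min 10*x1 + 8*x2, 5*x1 + 1*x2 = 17, 0 <= x_i <= 3
Step 1: y^k = 0.0, reduced costs: (10.0, 8.0)
  x^k = (0.0, 0.0), subgradient = b - a^T x = 17.0
  y^{k+1} = 0.0 + 0.2*17.0 = 3.4
Step 2: y^k = 3.4, reduced costs: (-7.0, 4.6)
  x^k = (3.0, 0.0), subgradient = b - a^T x = 2.0
  y^{k+1} = 3.4 + 0.2*2.0 = 3.8
Step 3: y^k = 3.8, reduced costs: (-9.0, 4.2)
  x^k = (3.0, 0.0), subgradient = b - a^T x = 2.0
  y^{k+1} = 3.8 + 0.2*2.0 = 4.2
Dual objective at y_3 = 4.2: reduced costs (-11.0, 3.8), box minimizer x = (3.0, 0.0)
g(y_3) = b*y + (c1 - a1*y)*x1 + (c2 - a2*y)*x2 = 17*4.2 + (-11.0)*3.0 + 3.8*0.0 = 71.4 - 33.0 + 0.0 = 38.4


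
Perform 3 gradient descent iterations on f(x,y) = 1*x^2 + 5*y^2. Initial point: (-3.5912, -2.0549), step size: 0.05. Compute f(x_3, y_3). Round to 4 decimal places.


Gradient descent on f(x,y) = 1*x^2 + 5*y^2.
Starting point: (-3.5912, -2.0549), alpha = 0.05
Step 1: grad_x = 2*1*-3.5912 = -7.1824, grad_y = 2*5*-2.0549 = -20.549
  x_1 = -3.5912 - 0.05*-7.1824 = -3.2321
  y_1 = -2.0549 - 0.05*-20.549 = -1.0275
Step 2: grad_x = 2*1*-3.2321 = -6.4642, grad_y = 2*5*-1.0275 = -10.2745
  x_2 = -3.2321 - 0.05*-6.4642 = -2.9089
  y_2 = -1.0275 - 0.05*-10.2745 = -0.5137
Step 3: grad_x = 2*1*-2.9089 = -5.8177, grad_y = 2*5*-0.5137 = -5.1373
  x_3 = -2.9089 - 0.05*-5.8177 = -2.618
  y_3 = -0.5137 - 0.05*-5.1373 = -0.2569
f(-2.618, -0.2569) = 1*(-2.618)^2 + 5*(-0.2569)^2 = 7.1837


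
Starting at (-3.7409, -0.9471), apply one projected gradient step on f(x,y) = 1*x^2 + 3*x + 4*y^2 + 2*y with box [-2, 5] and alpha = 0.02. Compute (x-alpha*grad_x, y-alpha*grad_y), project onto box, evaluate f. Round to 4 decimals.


Step 1: Compute gradient at (-3.7409, -0.9471).
grad_x = 2*1*-3.7409 + 3 = -4.4818
grad_y = 2*4*-0.9471 + 2 = -5.5768
Step 2: Gradient step.
x_raw = -3.7409 - 0.02*-4.4818 = -3.6513
y_raw = -0.9471 - 0.02*-5.5768 = -0.8356
Step 3: Project onto [-2, 5].
x_proj = clip(-3.6513) = -2.0
y_proj = clip(-0.8356) = -0.8356
Step 4: Evaluate f.
f(-2.0, -0.8356) = -0.8785


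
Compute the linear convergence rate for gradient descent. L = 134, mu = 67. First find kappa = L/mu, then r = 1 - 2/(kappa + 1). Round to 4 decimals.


Step 1: Compute the condition number.
kappa = L/mu = 134/67 = 2.0
Step 2: Compute the convergence rate.
r = 1 - 2/(kappa + 1) = 1 - 2*mu/(L + mu) = (L - mu)/(L + mu) = 67/201 = 0.3333


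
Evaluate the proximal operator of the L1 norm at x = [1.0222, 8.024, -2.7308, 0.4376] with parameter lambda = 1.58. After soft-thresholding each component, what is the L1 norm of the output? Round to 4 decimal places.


Soft-thresholding with lambda = 1.58:
prox(1.0222) = sign(1.0222)*max(|1.0222| - 1.58, 0) = 0.0
prox(8.024) = sign(8.024)*max(|8.024| - 1.58, 0) = 6.444
prox(-2.7308) = sign(-2.7308)*max(|-2.7308| - 1.58, 0) = -1.1508
prox(0.4376) = sign(0.4376)*max(|0.4376| - 1.58, 0) = 0.0
prox(x) = [0.0, 6.444, -1.1508, 0.0]
||prox(x)||_1 = 0.0 + 6.444 + 1.1508 + 0.0 = 7.5948


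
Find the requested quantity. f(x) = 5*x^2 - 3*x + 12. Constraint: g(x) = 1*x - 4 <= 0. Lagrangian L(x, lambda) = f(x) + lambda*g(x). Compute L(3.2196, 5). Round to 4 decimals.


Step 1: Evaluate f(x).
f(3.2196) = 5*3.2196^2 - 3*3.2196 + 12 = 54.1703
Step 2: Evaluate g(x).
g(3.2196) = 1*3.2196 - 4 = -0.7804
Step 3: Compute Lagrangian.
L = 54.1703 + 5*-0.7804 = 50.2683


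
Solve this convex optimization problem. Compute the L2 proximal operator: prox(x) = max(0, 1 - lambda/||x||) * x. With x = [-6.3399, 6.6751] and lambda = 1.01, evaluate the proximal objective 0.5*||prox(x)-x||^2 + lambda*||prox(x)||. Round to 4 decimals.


Step 1: Compute ||x||.
||x|| = 9.206
Step 2: Compute scaling factor.
scale = max(0, 1 - 1.01/9.206) = 0.8903
Step 3: prox(x) = [-5.6443, 5.9428]
||prox(x)|| = 8.196
Step 4: Proximal objective.
0.5*||prox-x||^2 = 0.5101
lambda*||prox|| = 8.278
Total = 8.7881


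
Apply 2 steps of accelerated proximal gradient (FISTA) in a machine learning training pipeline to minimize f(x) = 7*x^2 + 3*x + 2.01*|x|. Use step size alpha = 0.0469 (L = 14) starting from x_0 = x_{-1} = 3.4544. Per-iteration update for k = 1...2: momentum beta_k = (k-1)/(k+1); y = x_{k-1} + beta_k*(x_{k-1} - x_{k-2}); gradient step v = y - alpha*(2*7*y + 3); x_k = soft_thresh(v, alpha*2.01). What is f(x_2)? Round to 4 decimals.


FISTA on f(x) = 7*x^2 + 3*x + 2.01*|x|
L = 14, alpha = 0.0469
Iteration 1: beta = 0.0, y = 3.4544 + 0.0*(3.4544 - 3.4544) = 3.4544
  grad(y) = 51.3616, v = y - alpha*grad = 1.0455
  prox(v) = soft_thresh(1.0455, 0.0943) = 0.9513
Iteration 2: beta = 0.3333, y = 0.9513 + 0.3333*(0.9513 - 3.4544) = 0.1169
  grad(y) = 4.6365, v = y - alpha*grad = -0.1006
  prox(v) = soft_thresh(-0.1006, 0.0943) = -0.0063
f(x_2) = 7*(-0.0063)^2 + 3*(-0.0063) + 2.01*|-0.0063| = -0.0059


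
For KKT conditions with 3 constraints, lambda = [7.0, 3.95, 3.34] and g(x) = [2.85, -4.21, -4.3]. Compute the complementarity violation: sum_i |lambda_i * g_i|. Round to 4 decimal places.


KKT complementary slackness check:
lambda_1 * g_1 = 7.0 * 2.85 = 19.95
lambda_2 * g_2 = 3.95 * -4.21 = -16.6295
lambda_3 * g_3 = 3.34 * -4.3 = -14.362
Total violation = 19.95 + 16.6295 + 14.362 = 50.9415


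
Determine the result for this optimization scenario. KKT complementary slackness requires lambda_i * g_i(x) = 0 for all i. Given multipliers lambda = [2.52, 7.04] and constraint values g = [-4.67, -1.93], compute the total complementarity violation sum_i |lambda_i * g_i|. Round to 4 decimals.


KKT complementary slackness check:
lambda_1 * g_1 = 2.52 * -4.67 = -11.7684
lambda_2 * g_2 = 7.04 * -1.93 = -13.5872
Total violation = 11.7684 + 13.5872 = 25.3556


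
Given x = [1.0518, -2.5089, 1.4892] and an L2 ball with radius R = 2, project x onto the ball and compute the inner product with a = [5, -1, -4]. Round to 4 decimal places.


Step 1: Compute ||x|| (intermediates to 6 decimals).
||x|| = sqrt(1.0518^2 + (-2.5089)^2 + 1.4892^2) = 3.101383
Step 2: Project.
Since ||x|| > R, scale = R/||x|| = 2/3.101383 = 0.644874, proj(x) = scale * x
proj(x) = [0.678278, -1.617924, 0.960346]
Step 3: Dot product.
a^T * proj(x) = 5*0.678278 - 1*(-1.617924) - 4*0.960346 = 1.1679


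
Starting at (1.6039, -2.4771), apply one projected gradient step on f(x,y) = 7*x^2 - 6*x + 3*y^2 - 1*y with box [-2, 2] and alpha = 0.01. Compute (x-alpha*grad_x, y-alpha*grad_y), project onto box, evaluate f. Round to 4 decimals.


Step 1: Compute gradient at (1.6039, -2.4771).
grad_x = 2*7*1.6039 - 6 = 16.4546
grad_y = 2*3*-2.4771 - 1 = -15.8626
Step 2: Gradient step.
x_raw = 1.6039 - 0.01*16.4546 = 1.4394
y_raw = -2.4771 - 0.01*-15.8626 = -2.3185
Step 3: Project onto [-2, 2].
x_proj = clip(1.4394) = 1.4394
y_proj = clip(-2.3185) = -2.0
Step 4: Evaluate f.
f(1.4394, -2.0) = 19.8661


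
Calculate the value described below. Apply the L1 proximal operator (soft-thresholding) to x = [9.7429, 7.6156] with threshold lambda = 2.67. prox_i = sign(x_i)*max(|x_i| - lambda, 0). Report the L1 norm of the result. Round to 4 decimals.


Soft-thresholding with lambda = 2.67:
prox(9.7429) = sign(9.7429)*max(|9.7429| - 2.67, 0) = 7.0729
prox(7.6156) = sign(7.6156)*max(|7.6156| - 2.67, 0) = 4.9456
prox(x) = [7.0729, 4.9456]
||prox(x)||_1 = 7.0729 + 4.9456 = 12.0185


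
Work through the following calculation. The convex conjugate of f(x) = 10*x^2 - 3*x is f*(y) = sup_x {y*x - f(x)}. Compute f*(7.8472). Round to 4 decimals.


f*(y) = sup_x {y*x - a*x^2 - b*x} = sup_x {(y-b)*x - a*x^2}
FOC: (y - b) - 2a*x = 0 => x* = (y - b)/(2a)
x* = (7.8472 + 3)/(2*10) = 0.5424
f*(7.8472) = (y-b)^2/(4a) = (7.8472 + 3)^2/(4*10)
= 117.6617/40 = 2.9415


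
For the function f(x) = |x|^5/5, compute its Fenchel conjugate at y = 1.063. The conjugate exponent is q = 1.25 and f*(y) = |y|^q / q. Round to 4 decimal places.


The conjugate exponent q satisfies 1/p + 1/q = 1.
p = 5, so q = 5/(5 - 1) = 1.25
|y|^q = 1.063^1.25 = 1.0794
f*(1.063) = 1.0794 / 1.25 = 0.8635


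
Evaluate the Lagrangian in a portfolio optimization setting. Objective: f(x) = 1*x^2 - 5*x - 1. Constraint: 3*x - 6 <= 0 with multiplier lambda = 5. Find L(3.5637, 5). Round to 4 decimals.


Step 1: Evaluate f(x).
f(3.5637) = 1*3.5637^2 - 5*3.5637 - 1 = -6.1185
Step 2: Evaluate g(x).
g(3.5637) = 3*3.5637 - 6 = 4.6911
Step 3: Compute Lagrangian.
L = -6.1185 + 5*4.6911 = 17.337


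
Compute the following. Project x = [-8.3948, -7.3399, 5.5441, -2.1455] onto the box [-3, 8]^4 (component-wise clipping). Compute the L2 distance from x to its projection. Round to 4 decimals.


Project each component onto [-3, 8].
clip(-8.3948) = -3.0, clip(-7.3399) = -3.0, clip(5.5441) = 5.5441, clip(-2.1455) = -2.1455
Projection = [-3.0, -3.0, 5.5441, -2.1455]
Squared diffs: [29.1039, 18.8347, 0.0, 0.0]
Distance = sqrt(47.9386) = 6.9238


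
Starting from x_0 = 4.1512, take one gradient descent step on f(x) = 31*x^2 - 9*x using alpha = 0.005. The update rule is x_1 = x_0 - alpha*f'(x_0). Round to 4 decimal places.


We compute the gradient at x_0 and apply the update.
f'(x) = 62*x - 9
f'(4.1512) = 62*4.1512 - 9 = 248.3744
x_1 = 4.1512 - 0.005*248.3744 = 2.9093


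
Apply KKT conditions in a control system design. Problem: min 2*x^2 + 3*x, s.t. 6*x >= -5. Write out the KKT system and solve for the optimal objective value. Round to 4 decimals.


Step 1: Try lambda = 0 (constraint inactive).
Stationarity: 2*2*x + 3 = 0
x* = -3/(2*2) = -0.75
Check constraint: 6*-0.75 = -4.5 >= -5 -- satisfied.
Step 2: Compute optimal value.
f(x*) = 2*(-0.75)^2 + 3*(-0.75) = -1.125


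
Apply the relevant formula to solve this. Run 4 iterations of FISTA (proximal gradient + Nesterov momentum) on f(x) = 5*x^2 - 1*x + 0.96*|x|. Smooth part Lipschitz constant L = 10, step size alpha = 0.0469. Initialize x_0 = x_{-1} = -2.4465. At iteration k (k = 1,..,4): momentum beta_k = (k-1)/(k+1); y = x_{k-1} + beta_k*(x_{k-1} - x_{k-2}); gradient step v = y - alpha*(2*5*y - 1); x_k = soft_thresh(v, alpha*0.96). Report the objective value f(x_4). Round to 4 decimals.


FISTA on f(x) = 5*x^2 - 1*x + 0.96*|x|
L = 10, alpha = 0.0469
Iteration 1: beta = 0.0, y = -2.4465 + 0.0*(-2.4465 + 2.4465) = -2.4465
  grad(y) = -25.465, v = y - alpha*grad = -1.2522
  prox(v) = soft_thresh(-1.2522, 0.045) = -1.2072
Iteration 2: beta = 0.3333, y = -1.2072 + 0.3333*(-1.2072 + 2.4465) = -0.7941
  grad(y) = -8.9406, v = y - alpha*grad = -0.3747
  prox(v) = soft_thresh(-0.3747, 0.045) = -0.3297
Iteration 3: beta = 0.5, y = -0.3297 + 0.5*(-0.3297 + 1.2072) = 0.109
  grad(y) = 0.09, v = y - alpha*grad = 0.1048
  prox(v) = soft_thresh(0.1048, 0.045) = 0.0598
Iteration 4: beta = 0.6, y = 0.0598 + 0.6*(0.0598 + 0.3297) = 0.2934
  grad(y) = 1.9344, v = y - alpha*grad = 0.2027
  prox(v) = soft_thresh(0.2027, 0.045) = 0.1577
f(x_4) = 5*0.1577^2 - 1*0.1577 + 0.96*|0.1577| = 0.118


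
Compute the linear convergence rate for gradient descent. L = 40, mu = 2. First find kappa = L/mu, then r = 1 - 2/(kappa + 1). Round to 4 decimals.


Step 1: Compute the condition number.
kappa = L/mu = 40/2 = 20.0
Step 2: Compute the convergence rate.
r = 1 - 2/(kappa + 1) = 1 - 2*mu/(L + mu) = (L - mu)/(L + mu) = 38/42 = 0.9048


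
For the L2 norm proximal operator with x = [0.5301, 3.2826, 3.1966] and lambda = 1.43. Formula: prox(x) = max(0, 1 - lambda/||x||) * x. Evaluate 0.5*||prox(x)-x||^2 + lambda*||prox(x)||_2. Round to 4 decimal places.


Step 1: Compute ||x||.
||x|| = 4.6125
Step 2: Compute scaling factor.
scale = max(0, 1 - 1.43/4.6125) = 0.69
Step 3: prox(x) = [0.3658, 2.2649, 2.2056]
||prox(x)|| = 3.1825
Step 4: Proximal objective.
0.5*||prox-x||^2 = 1.0225
lambda*||prox|| = 4.551
Total = 5.5734


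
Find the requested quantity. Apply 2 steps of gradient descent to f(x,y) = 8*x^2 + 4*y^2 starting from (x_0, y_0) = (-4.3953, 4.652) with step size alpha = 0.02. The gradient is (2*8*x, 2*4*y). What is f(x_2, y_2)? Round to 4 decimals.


Gradient descent on f(x,y) = 8*x^2 + 4*y^2.
Starting point: (-4.3953, 4.652), alpha = 0.02
Step 1: grad_x = 2*8*-4.3953 = -70.3248, grad_y = 2*4*4.652 = 37.216
  x_1 = -4.3953 - 0.02*-70.3248 = -2.9888
  y_1 = 4.652 - 0.02*37.216 = 3.9077
Step 2: grad_x = 2*8*-2.9888 = -47.8209, grad_y = 2*4*3.9077 = 31.2614
  x_2 = -2.9888 - 0.02*-47.8209 = -2.0324
  y_2 = 3.9077 - 0.02*31.2614 = 3.2825
f(-2.0324, 3.2825) = 8*(-2.0324)^2 + 4*3.2825^2 = 76.1427


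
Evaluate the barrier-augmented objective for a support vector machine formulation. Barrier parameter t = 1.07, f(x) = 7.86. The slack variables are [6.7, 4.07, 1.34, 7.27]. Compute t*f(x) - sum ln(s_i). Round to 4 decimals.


Step 1: Compute log-barrier.
ln values: [1.9021, 1.4036, 0.2927, 1.9838]
phi = -(1.9021 + 1.4036 + 0.2927 + 1.9838) = -5.5822
Step 2: Compute augmented objective.
t*f(x) = 1.07*7.86 = 8.4102
Total = 8.4102 - 5.5822 = 2.828


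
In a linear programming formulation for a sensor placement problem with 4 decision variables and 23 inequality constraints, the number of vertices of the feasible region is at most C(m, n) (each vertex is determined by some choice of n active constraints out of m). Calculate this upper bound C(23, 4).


Each vertex corresponds to some choice of n active constraints out of m, so the number of vertices is at most C(m, n) = m! / (n!(m-n)!).
m = 23, n = 4
Numerator: 23 * 22 * 21 * 20
Denominator: 4! = 24
C(23, 4) = 8855


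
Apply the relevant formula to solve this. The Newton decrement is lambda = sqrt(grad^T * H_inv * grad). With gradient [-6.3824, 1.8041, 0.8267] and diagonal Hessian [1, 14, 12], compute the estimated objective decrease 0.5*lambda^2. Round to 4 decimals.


Step 1: H is diagonal, so H^(-1) * g = [-6.3824, 0.1289, 0.0689].
Step 2: g^T H^(-1) g = sum_i g_i^2 / H_ii
  = (-6.3824)^2/1 + (1.8041)^2/14 + (0.8267)^2/12
  = 40.735 + 0.2325 + 0.057 = 41.0245
Step 3: Objective decrease = 0.5 * g^T H^(-1) g = 20.5122


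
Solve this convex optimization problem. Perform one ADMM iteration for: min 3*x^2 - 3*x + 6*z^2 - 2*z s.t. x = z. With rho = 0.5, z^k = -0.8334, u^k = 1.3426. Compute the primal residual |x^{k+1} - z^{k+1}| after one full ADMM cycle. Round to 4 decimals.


ADMM iteration with rho = 0.5, z^k = -0.8334, u^k = 1.3426
Step 1: x-update.
Minimize 3*x^2 - 3*x + (0.5/2)*(x + 0.8334 + 1.3426)^2
FOC: (2*3 + 0.5)*x = 3 + 0.5*(-0.8334 - 1.3426)
x^{k+1} = 0.2942
Step 2: z-update.
Minimize 6*z^2 - 2*z + (0.5/2)*(0.2942 - z + 1.3426)^2
FOC: (2*6 + 0.5)*z = 2 + 0.5*(0.2942 + 1.3426)
z^{k+1} = 0.2255
Step 3: u-update.
u^{k+1} = 1.3426 + 0.2942 - 0.2255 = 1.4113
Step 4: Primal residual = |0.2942 - 0.2255| = 0.0687


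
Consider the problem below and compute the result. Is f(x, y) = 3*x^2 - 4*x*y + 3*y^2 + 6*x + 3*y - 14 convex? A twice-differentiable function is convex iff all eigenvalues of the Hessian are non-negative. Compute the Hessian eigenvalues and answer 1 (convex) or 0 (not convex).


The Hessian of f(x,y) = 3*x^2 - 4*x*y + 3*y^2 + 6*x + 3*y - 14 is:
H = [[6, -4], [-4, 6]]
Trace = 6 + 6 = 12
Determinant = 6*6 - (-4)^2 = 20
Discriminant = (12)^2 - 4*20 = 64.0
Eigenvalues: lambda_1 = 2.0, lambda_2 = 10.0
The function is convex.

1


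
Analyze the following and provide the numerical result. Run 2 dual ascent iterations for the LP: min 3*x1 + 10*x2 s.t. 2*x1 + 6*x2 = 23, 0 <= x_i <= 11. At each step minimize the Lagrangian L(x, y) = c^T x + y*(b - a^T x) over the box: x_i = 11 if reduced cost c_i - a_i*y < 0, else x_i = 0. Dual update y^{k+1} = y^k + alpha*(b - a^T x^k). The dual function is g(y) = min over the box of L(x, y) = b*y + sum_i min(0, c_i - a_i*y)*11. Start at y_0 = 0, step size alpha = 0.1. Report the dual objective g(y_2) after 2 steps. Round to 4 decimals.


Dual ascent for LP: min 3*x1 + 10*x2, 2*x1 + 6*x2 = 23, 0 <= x_i <= 11
Step 1: y^k = 0.0, reduced costs: (3.0, 10.0)
  x^k = (0.0, 0.0), subgradient = b - a^T x = 23.0
  y^{k+1} = 0.0 + 0.1*23.0 = 2.3
Step 2: y^k = 2.3, reduced costs: (-1.6, -3.8)
  x^k = (11.0, 11.0), subgradient = b - a^T x = -65.0
  y^{k+1} = 2.3 + 0.1*-65.0 = -4.2
Dual objective at y_2 = -4.2: reduced costs (11.4, 35.2), box minimizer x = (0.0, 0.0)
g(y_2) = b*y + (c1 - a1*y)*x1 + (c2 - a2*y)*x2 = 23*(-4.2) + 11.4*0.0 + 35.2*0.0 = -96.6 + 0.0 + 0.0 = -96.6


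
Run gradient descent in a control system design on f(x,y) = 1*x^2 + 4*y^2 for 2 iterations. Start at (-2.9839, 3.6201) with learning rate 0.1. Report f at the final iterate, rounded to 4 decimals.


Gradient descent on f(x,y) = 1*x^2 + 4*y^2.
Starting point: (-2.9839, 3.6201), alpha = 0.1
Step 1: grad_x = 2*1*-2.9839 = -5.9678, grad_y = 2*4*3.6201 = 28.9608
  x_1 = -2.9839 - 0.1*-5.9678 = -2.3871
  y_1 = 3.6201 - 0.1*28.9608 = 0.724
Step 2: grad_x = 2*1*-2.3871 = -4.7742, grad_y = 2*4*0.724 = 5.7922
  x_2 = -2.3871 - 0.1*-4.7742 = -1.9097
  y_2 = 0.724 - 0.1*5.7922 = 0.1448
f(-1.9097, 0.1448) = 1*(-1.9097)^2 + 4*0.1448^2 = 3.7308


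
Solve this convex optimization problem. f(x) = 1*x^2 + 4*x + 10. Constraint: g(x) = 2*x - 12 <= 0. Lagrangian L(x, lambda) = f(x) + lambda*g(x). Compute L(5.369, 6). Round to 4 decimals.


Step 1: Evaluate f(x).
f(5.369) = 1*5.369^2 + 4*5.369 + 10 = 60.3022
Step 2: Evaluate g(x).
g(5.369) = 2*5.369 - 12 = -1.262
Step 3: Compute Lagrangian.
L = 60.3022 + 6*-1.262 = 52.7302


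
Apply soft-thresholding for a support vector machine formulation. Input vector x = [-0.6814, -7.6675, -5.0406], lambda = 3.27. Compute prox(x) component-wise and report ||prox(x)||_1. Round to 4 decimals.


Soft-thresholding with lambda = 3.27:
prox(-0.6814) = sign(-0.6814)*max(|-0.6814| - 3.27, 0) = 0.0
prox(-7.6675) = sign(-7.6675)*max(|-7.6675| - 3.27, 0) = -4.3975
prox(-5.0406) = sign(-5.0406)*max(|-5.0406| - 3.27, 0) = -1.7706
prox(x) = [0.0, -4.3975, -1.7706]
||prox(x)||_1 = 0.0 + 4.3975 + 1.7706 = 6.1681


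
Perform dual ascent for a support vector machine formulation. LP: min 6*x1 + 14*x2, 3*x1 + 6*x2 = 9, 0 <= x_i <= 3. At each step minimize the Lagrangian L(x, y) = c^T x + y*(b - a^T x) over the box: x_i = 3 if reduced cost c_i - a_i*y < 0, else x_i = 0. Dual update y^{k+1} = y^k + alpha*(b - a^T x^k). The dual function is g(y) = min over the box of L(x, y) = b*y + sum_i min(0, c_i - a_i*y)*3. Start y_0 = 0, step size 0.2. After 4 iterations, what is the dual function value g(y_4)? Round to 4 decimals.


Dual ascent for LP: min 6*x1 + 14*x2, 3*x1 + 6*x2 = 9, 0 <= x_i <= 3
Step 1: y^k = 0.0, reduced costs: (6.0, 14.0)
  x^k = (0.0, 0.0), subgradient = b - a^T x = 9.0
  y^{k+1} = 0.0 + 0.2*9.0 = 1.8
Step 2: y^k = 1.8, reduced costs: (0.6, 3.2)
  x^k = (0.0, 0.0), subgradient = b - a^T x = 9.0
  y^{k+1} = 1.8 + 0.2*9.0 = 3.6
Step 3: y^k = 3.6, reduced costs: (-4.8, -7.6)
  x^k = (3.0, 3.0), subgradient = b - a^T x = -18.0
  y^{k+1} = 3.6 + 0.2*-18.0 = 0.0
Step 4: y^k = 0.0, reduced costs: (6.0, 14.0)
  x^k = (0.0, 0.0), subgradient = b - a^T x = 9.0
  y^{k+1} = 0.0 + 0.2*9.0 = 1.8
Dual objective at y_4 = 1.8: reduced costs (0.6, 3.2), box minimizer x = (0.0, 0.0)
g(y_4) = b*y + (c1 - a1*y)*x1 + (c2 - a2*y)*x2 = 9*1.8 + 0.6*0.0 + 3.2*0.0 = 16.2 + 0.0 + 0.0 = 16.2


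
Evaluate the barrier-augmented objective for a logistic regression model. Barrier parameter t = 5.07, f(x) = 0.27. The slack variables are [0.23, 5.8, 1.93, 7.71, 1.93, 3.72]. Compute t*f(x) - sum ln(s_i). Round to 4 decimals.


Step 1: Compute log-barrier.
ln values: [-1.4697, 1.7579, 0.6575, 2.0425, 0.6575, 1.3137]
phi = -(-1.4697 + 1.7579 + 0.6575 + 2.0425 + 0.6575 + 1.3137) = -4.9595
Step 2: Compute augmented objective.
t*f(x) = 5.07*0.27 = 1.3689
Total = 1.3689 - 4.9595 = -3.5906


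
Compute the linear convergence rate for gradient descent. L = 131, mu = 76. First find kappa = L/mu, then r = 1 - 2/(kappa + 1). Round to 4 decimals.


Step 1: Compute the condition number.
kappa = L/mu = 131/76 = 1.7237
Step 2: Compute the convergence rate.
r = 1 - 2/(kappa + 1) = 1 - 2*mu/(L + mu) = (L - mu)/(L + mu) = 55/207 = 0.2657


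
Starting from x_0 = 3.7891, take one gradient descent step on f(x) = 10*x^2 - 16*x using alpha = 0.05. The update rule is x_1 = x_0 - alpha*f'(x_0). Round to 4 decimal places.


We compute the gradient at x_0 and apply the update.
f'(x) = 20*x - 16
f'(3.7891) = 20*3.7891 - 16 = 59.782
x_1 = 3.7891 - 0.05*59.782 = 0.8


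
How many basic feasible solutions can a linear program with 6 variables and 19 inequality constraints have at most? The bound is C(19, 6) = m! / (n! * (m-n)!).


Each vertex corresponds to some choice of n active constraints out of m, so the number of vertices is at most C(m, n) = m! / (n!(m-n)!).
m = 19, n = 6
Numerator: 19 * 18 * 17 * 16 * 15 * 14
Denominator: 6! = 720
C(19, 6) = 27132


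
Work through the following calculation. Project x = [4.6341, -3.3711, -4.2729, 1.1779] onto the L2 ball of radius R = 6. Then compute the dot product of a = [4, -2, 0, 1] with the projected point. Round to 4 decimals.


Step 1: Compute ||x|| (intermediates to 6 decimals).
||x|| = sqrt(4.6341^2 + (-3.3711)^2 + (-4.2729)^2 + 1.1779^2) = 7.244606
Step 2: Project.
Since ||x|| > R, scale = R/||x|| = 6/7.244606 = 0.828202, proj(x) = scale * x
proj(x) = [3.837971, -2.791952, -3.538824, 0.975539]
Step 3: Dot product.
a^T * proj(x) = 4*3.837971 - 2*(-2.791952) + 0*(-3.538824) + 1*0.975539 = 21.9113


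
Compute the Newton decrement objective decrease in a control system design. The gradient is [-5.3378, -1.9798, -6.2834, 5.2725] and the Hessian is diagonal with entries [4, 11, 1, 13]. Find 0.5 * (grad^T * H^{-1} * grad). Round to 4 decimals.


Step 1: H is diagonal, so H^(-1) * g = [-1.3345, -0.18, -6.2834, 0.4056].
Step 2: g^T H^(-1) g = sum_i g_i^2 / H_ii
  = (-5.3378)^2/4 + (-1.9798)^2/11 + (-6.2834)^2/1 + (5.2725)^2/13
  = 7.123 + 0.3563 + 39.4811 + 2.1384 = 49.0989
Step 3: Objective decrease = 0.5 * g^T H^(-1) g = 24.5494


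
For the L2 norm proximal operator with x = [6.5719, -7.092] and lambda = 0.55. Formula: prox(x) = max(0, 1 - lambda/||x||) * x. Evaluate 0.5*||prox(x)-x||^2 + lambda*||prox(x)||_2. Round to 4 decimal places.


Step 1: Compute ||x||.
||x|| = 9.6688
Step 2: Compute scaling factor.
scale = max(0, 1 - 0.55/9.6688) = 0.9431
Step 3: prox(x) = [6.1981, -6.6886]
||prox(x)|| = 9.1188
Step 4: Proximal objective.
0.5*||prox-x||^2 = 0.1513
lambda*||prox|| = 5.0153
Total = 5.1666


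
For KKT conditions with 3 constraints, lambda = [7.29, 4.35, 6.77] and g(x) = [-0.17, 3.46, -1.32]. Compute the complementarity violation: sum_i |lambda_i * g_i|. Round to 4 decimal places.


KKT complementary slackness check:
lambda_1 * g_1 = 7.29 * -0.17 = -1.2393
lambda_2 * g_2 = 4.35 * 3.46 = 15.051
lambda_3 * g_3 = 6.77 * -1.32 = -8.9364
Total violation = 1.2393 + 15.051 + 8.9364 = 25.2267


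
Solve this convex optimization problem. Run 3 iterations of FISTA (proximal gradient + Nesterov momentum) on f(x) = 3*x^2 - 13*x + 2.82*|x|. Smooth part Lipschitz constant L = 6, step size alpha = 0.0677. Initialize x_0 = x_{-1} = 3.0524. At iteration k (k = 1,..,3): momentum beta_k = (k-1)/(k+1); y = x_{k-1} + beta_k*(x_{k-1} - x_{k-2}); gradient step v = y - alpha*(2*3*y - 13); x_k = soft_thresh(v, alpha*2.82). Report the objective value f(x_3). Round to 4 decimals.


FISTA on f(x) = 3*x^2 - 13*x + 2.82*|x|
L = 6, alpha = 0.0677
Iteration 1: beta = 0.0, y = 3.0524 + 0.0*(3.0524 - 3.0524) = 3.0524
  grad(y) = 5.3144, v = y - alpha*grad = 2.6926
  prox(v) = soft_thresh(2.6926, 0.1909) = 2.5017
Iteration 2: beta = 0.3333, y = 2.5017 + 0.3333*(2.5017 - 3.0524) = 2.3181
  grad(y) = 0.9088, v = y - alpha*grad = 2.2566
  prox(v) = soft_thresh(2.2566, 0.1909) = 2.0657
Iteration 3: beta = 0.5, y = 2.0657 + 0.5*(2.0657 - 2.5017) = 1.8477
  grad(y) = -1.9139, v = y - alpha*grad = 1.9773
  prox(v) = soft_thresh(1.9773, 0.1909) = 1.7863
f(x_3) = 3*1.7863^2 - 13*1.7863 + 2.82*|1.7863| = -8.6119


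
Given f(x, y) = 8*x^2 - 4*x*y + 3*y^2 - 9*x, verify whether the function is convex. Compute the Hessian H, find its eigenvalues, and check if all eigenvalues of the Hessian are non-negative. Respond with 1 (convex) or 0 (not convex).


The Hessian of f(x,y) = 8*x^2 - 4*x*y + 3*y^2 - 9*x is:
H = [[16, -4], [-4, 6]]
Trace = 16 + 6 = 22
Determinant = 16*6 - (-4)^2 = 80
Discriminant = (22)^2 - 4*80 = 164.0
Eigenvalues: lambda_1 = 4.5969, lambda_2 = 17.4031
The function is convex.

1


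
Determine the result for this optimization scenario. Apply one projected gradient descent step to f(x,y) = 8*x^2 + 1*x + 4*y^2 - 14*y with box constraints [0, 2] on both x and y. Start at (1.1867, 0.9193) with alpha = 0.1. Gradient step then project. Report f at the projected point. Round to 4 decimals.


Step 1: Compute gradient at (1.1867, 0.9193).
grad_x = 2*8*1.1867 + 1 = 19.9872
grad_y = 2*4*0.9193 - 14 = -6.6456
Step 2: Gradient step.
x_raw = 1.1867 - 0.1*19.9872 = -0.812
y_raw = 0.9193 - 0.1*-6.6456 = 1.5839
Step 3: Project onto [0, 2].
x_proj = clip(-0.812) = 0.0
y_proj = clip(1.5839) = 1.5839
Step 4: Evaluate f.
f(0.0, 1.5839) = -12.1396


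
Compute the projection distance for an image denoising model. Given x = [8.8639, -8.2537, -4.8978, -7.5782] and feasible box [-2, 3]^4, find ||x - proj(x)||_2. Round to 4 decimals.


Project each component onto [-2, 3].
clip(8.8639) = 3.0, clip(-8.2537) = -2.0, clip(-4.8978) = -2.0, clip(-7.5782) = -2.0
Projection = [3.0, -2.0, -2.0, -2.0]
Squared diffs: [34.3853, 39.1088, 8.3972, 31.1163]
Distance = sqrt(113.0076) = 10.6305


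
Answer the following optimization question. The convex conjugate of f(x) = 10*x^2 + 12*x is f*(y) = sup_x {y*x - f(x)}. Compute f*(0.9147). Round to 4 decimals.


f*(y) = sup_x {y*x - a*x^2 - b*x} = sup_x {(y-b)*x - a*x^2}
FOC: (y - b) - 2a*x = 0 => x* = (y - b)/(2a)
x* = (0.9147 - 12)/(2*10) = -0.5543
f*(0.9147) = (y-b)^2/(4a) = (0.9147 - 12)^2/(4*10)
= 122.8839/40 = 3.0721


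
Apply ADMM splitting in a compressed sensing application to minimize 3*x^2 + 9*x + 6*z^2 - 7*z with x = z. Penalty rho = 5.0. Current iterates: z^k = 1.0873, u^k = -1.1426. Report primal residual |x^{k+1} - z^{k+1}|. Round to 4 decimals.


ADMM iteration with rho = 5.0, z^k = 1.0873, u^k = -1.1426
Step 1: x-update.
Minimize 3*x^2 + 9*x + (5.0/2)*(x - 1.0873 - 1.1426)^2
FOC: (2*3 + 5.0)*x = -9 + 5.0*(1.0873 + 1.1426)
x^{k+1} = 0.1954
Step 2: z-update.
Minimize 6*z^2 - 7*z + (5.0/2)*(0.1954 - z - 1.1426)^2
FOC: (2*6 + 5.0)*z = 7 + 5.0*(0.1954 - 1.1426)
z^{k+1} = 0.1332
Step 3: u-update.
u^{k+1} = -1.1426 + 0.1954 - 0.1332 = -1.0804
Step 4: Primal residual = |0.1954 - 0.1332| = 0.0622


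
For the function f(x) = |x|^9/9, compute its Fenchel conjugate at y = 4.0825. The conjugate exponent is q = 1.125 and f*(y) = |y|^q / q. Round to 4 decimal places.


The conjugate exponent q satisfies 1/p + 1/q = 1.
p = 9, so q = 9/(9 - 1) = 1.125
|y|^q = 4.0825^1.125 = 4.8673
f*(4.0825) = 4.8673 / 1.125 = 4.3265


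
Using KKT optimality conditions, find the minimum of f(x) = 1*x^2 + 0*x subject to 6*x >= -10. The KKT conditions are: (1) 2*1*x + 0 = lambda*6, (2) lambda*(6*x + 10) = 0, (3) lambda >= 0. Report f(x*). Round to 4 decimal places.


Step 1: Try lambda = 0 (constraint inactive).
Stationarity: 2*1*x + 0 = 0
x* = 0/(2*1) = 0.0
Check constraint: 6*0.0 = 0.0 >= -10 -- satisfied.
Step 2: Compute optimal value.
f(x*) = 1*0.0^2 + 0*0.0 = 0.0


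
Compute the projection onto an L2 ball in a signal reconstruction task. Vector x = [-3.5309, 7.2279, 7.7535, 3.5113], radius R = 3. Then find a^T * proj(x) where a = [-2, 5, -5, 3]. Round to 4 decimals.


Step 1: Compute ||x|| (intermediates to 6 decimals).
||x|| = sqrt((-3.5309)^2 + 7.2279^2 + 7.7535^2 + 3.5113^2) = 11.711353
Step 2: Project.
Since ||x|| > R, scale = R/||x|| = 3/11.711353 = 0.256162, proj(x) = scale * x
proj(x) = [-0.904482, 1.851513, 1.986152, 0.899462]
Step 3: Dot product.
a^T * proj(x) = -2*(-0.904482) + 5*1.851513 - 5*1.986152 + 3*0.899462 = 3.8342


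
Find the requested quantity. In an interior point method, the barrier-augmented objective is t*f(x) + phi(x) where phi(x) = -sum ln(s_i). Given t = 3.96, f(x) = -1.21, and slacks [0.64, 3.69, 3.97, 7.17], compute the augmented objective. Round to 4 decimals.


Step 1: Compute log-barrier.
ln values: [-0.4463, 1.3056, 1.3788, 1.9699]
phi = -(-0.4463 + 1.3056 + 1.3788 + 1.9699) = -4.208
Step 2: Compute augmented objective.
t*f(x) = 3.96*-1.21 = -4.7916
Total = -4.7916 - 4.208 = -8.9996


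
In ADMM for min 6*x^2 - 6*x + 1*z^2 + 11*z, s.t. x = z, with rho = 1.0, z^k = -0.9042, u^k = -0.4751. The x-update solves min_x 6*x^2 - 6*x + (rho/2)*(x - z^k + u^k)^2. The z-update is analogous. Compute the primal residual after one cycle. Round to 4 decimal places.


ADMM iteration with rho = 1.0, z^k = -0.9042, u^k = -0.4751
Step 1: x-update.
Minimize 6*x^2 - 6*x + (1.0/2)*(x + 0.9042 - 0.4751)^2
FOC: (2*6 + 1.0)*x = 6 + 1.0*(-0.9042 + 0.4751)
x^{k+1} = 0.4285
Step 2: z-update.
Minimize 1*z^2 + 11*z + (1.0/2)*(0.4285 - z - 0.4751)^2
FOC: (2*1 + 1.0)*z = -11 + 1.0*(0.4285 - 0.4751)
z^{k+1} = -3.6822
Step 3: u-update.
u^{k+1} = -0.4751 + 0.4285 + 3.6822 = 3.6356
Step 4: Primal residual = |0.4285 + 3.6822| = 4.1107


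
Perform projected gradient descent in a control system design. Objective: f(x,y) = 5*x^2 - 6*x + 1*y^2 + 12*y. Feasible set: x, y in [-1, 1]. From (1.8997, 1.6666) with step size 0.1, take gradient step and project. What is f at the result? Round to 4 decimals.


Step 1: Compute gradient at (1.8997, 1.6666).
grad_x = 2*5*1.8997 - 6 = 12.997
grad_y = 2*1*1.6666 + 12 = 15.3332
Step 2: Gradient step.
x_raw = 1.8997 - 0.1*12.997 = 0.6
y_raw = 1.6666 - 0.1*15.3332 = 0.1333
Step 3: Project onto [-1, 1].
x_proj = clip(0.6) = 0.6
y_proj = clip(0.1333) = 0.1333
Step 4: Evaluate f.
f(0.6, 0.1333) = -0.1829


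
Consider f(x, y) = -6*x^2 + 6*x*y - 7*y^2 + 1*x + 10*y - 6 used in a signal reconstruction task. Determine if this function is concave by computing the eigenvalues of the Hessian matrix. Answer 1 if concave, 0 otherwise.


The Hessian of f(x,y) = -6*x^2 + 6*x*y - 7*y^2 + 1*x + 10*y - 6 is:
H = [[-12, 6], [6, -14]]
Trace = -12 - 14 = -26
Determinant = -12*-14 - (6)^2 = 132
Discriminant = (-26)^2 - 4*132 = 148.0
Eigenvalues: lambda_1 = -19.0828, lambda_2 = -6.9172
The function is concave.

1


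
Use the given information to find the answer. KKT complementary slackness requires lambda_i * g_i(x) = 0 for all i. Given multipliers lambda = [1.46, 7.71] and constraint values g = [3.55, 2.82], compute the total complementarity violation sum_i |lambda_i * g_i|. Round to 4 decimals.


KKT complementary slackness check:
lambda_1 * g_1 = 1.46 * 3.55 = 5.183
lambda_2 * g_2 = 7.71 * 2.82 = 21.7422
Total violation = 5.183 + 21.7422 = 26.9252


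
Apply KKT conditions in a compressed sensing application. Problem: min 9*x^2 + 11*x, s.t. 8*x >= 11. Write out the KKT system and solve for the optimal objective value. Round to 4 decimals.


Step 1: Try lambda = 0 (constraint inactive).
x_unc = -11/(2*9) = -0.6111
Check: 8*-0.6111 = -4.8888 < 11 -- violated!
Step 2: Constraint must be active: 8*x = 11
x* = 11/8 = 1.375
lambda = (2*9*1.375 + 11)/8 = 4.4688
Step 3: Compute optimal value.
f(x*) = 9*1.375^2 + 11*1.375 = 32.1406


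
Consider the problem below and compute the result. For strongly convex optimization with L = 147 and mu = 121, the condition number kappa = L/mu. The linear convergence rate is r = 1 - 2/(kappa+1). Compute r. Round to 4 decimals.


Step 1: Compute the condition number.
kappa = L/mu = 147/121 = 1.2149
Step 2: Compute the convergence rate.
r = 1 - 2/(kappa + 1) = 1 - 2*mu/(L + mu) = (L - mu)/(L + mu) = 26/268 = 0.097


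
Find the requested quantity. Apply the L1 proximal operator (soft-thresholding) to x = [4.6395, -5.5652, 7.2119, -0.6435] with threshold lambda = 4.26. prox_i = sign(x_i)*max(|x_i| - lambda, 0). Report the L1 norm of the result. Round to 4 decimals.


Soft-thresholding with lambda = 4.26:
prox(4.6395) = sign(4.6395)*max(|4.6395| - 4.26, 0) = 0.3795
prox(-5.5652) = sign(-5.5652)*max(|-5.5652| - 4.26, 0) = -1.3052
prox(7.2119) = sign(7.2119)*max(|7.2119| - 4.26, 0) = 2.9519
prox(-0.6435) = sign(-0.6435)*max(|-0.6435| - 4.26, 0) = 0.0
prox(x) = [0.3795, -1.3052, 2.9519, 0.0]
||prox(x)||_1 = 0.3795 + 1.3052 + 2.9519 + 0.0 = 4.6366


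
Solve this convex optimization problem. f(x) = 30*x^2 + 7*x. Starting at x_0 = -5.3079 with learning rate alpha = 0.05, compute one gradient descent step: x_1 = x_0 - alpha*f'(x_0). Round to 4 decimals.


We compute the gradient at x_0 and apply the update.
f'(x) = 60*x + 7
f'(-5.3079) = 60*-5.3079 + 7 = -311.474
x_1 = -5.3079 - 0.05*-311.474 = 10.2658


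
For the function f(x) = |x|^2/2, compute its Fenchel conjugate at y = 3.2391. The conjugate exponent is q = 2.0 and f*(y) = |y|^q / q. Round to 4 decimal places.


The conjugate exponent q satisfies 1/p + 1/q = 1.
p = 2, so q = 2/(2 - 1) = 2.0
|y|^q = 3.2391^2.0 = 10.4918
f*(3.2391) = 10.4918 / 2.0 = 5.2459


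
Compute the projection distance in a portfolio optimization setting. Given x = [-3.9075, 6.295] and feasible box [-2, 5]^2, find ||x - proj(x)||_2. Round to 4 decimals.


Project each component onto [-2, 5].
clip(-3.9075) = -2.0, clip(6.295) = 5.0
Projection = [-2.0, 5.0]
Squared diffs: [3.6386, 1.677]
Distance = sqrt(5.3156) = 2.3056


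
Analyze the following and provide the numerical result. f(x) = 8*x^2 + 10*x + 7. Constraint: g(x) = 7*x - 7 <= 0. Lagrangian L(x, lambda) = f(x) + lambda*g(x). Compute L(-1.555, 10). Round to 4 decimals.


Step 1: Evaluate f(x).
f(-1.555) = 8*(-1.555)^2 + 10*(-1.555) + 7 = 10.7942
Step 2: Evaluate g(x).
g(-1.555) = 7*-1.555 - 7 = -17.885
Step 3: Compute Lagrangian.
L = 10.7942 + 10*-17.885 = -168.0558


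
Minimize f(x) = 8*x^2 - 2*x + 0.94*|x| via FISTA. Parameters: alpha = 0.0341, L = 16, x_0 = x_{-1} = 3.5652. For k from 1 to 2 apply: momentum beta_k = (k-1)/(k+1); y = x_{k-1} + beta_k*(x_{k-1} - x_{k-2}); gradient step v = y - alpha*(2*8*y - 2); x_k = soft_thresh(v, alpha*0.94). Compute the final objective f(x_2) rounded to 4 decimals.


FISTA on f(x) = 8*x^2 - 2*x + 0.94*|x|
L = 16, alpha = 0.0341
Iteration 1: beta = 0.0, y = 3.5652 + 0.0*(3.5652 - 3.5652) = 3.5652
  grad(y) = 55.0432, v = y - alpha*grad = 1.6882
  prox(v) = soft_thresh(1.6882, 0.0321) = 1.6562
Iteration 2: beta = 0.3333, y = 1.6562 + 0.3333*(1.6562 - 3.5652) = 1.0198
  grad(y) = 14.3173, v = y - alpha*grad = 0.5316
  prox(v) = soft_thresh(0.5316, 0.0321) = 0.4996
f(x_2) = 8*0.4996^2 - 2*0.4996 + 0.94*|0.4996| = 1.4669
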